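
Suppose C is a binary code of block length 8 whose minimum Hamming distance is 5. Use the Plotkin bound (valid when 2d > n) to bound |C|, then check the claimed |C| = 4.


Plotkin bound M ≤ 4; given |C| = 4 ≤ bound (satisfied).

Check applicability: 2d = 10, n = 8.
2d − n = 2 > 0, so Plotkin applies.
Compute d/(2d−n) = 5/2 ≈ 2.5000.
⌊d/(2d−n)⌋ = 2.
Plotkin bound: M ≤ 2·2 = 4.
Given |C| = 4, check: satisfied.
This |C| is at the Plotkin bound.


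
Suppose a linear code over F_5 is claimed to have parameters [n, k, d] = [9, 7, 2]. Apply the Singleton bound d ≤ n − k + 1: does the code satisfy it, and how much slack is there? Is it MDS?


Singleton RHS = n − k + 1 = 3, slack = 1, bound satisfied, not MDS.

Singleton bound: d ≤ n − k + 1.
Here n = 9, k = 7, so n − k + 1 = 3.
Given d = 2, check d ≤ 3: YES.
Slack = (n − k + 1) − d = 1.
The code is NOT MDS (slack = 1 > 0).
Description: the claimed parameters are [9, 7, 2]_5; such a code would be non-MDS.


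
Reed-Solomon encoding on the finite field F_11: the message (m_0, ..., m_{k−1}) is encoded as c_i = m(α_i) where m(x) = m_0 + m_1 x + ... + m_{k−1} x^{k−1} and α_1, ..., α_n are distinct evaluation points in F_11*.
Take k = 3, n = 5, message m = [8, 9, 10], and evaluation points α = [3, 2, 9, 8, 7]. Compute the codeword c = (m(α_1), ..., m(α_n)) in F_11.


c = [4, 0, 8, 5, 0]

Message polynomial: m(x) = 8 + 9·x + 10·x^2 (mod 11).
For each evaluation point α_i, compute m(α_i) mod 11:
  α_1 = 3: Horner steps 10 → 6 → 4, so m(3) = 4.
  α_2 = 2: Horner steps 10 → 7 → 0, so m(2) = 0.
  α_3 = 9: Horner steps 10 → 0 → 8, so m(9) = 8.
  α_4 = 8: Horner steps 10 → 1 → 5, so m(8) = 5.
  α_5 = 7: Horner steps 10 → 2 → 0, so m(7) = 0.
Codeword c = [4, 0, 8, 5, 0] ∈ F_11^5.


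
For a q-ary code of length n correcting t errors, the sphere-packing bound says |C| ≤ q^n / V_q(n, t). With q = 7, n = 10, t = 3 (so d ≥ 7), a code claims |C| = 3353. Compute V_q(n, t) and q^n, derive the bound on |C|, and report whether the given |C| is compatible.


V_q(n, t) = 27601, q^n = 282475249, Hamming bound = 10234, |C| = 3353 ≤ bound (satisfied).

Step 1: Compute V_q(n, t) = Σ_{j=0}^3 C(n, j) (q−1)^j.
  j = 0: C(10,0)·(6)^0 = 1·1 = 1.
  j = 1: C(10,1)·(6)^1 = 10·6 = 60.
  j = 2: C(10,2)·(6)^2 = 45·36 = 1620.
  j = 3: C(10,3)·(6)^3 = 120·216 = 25920.
  V_q(n, t) = 1 + 60 + 1620 + 25920 = 27601.
Step 2: q^n = 7^10 = 282475249.
Step 3: Hamming bound ⌊q^n / V_q(n,t)⌋ = ⌊282475249/27601⌋ = 10234.
Step 4: Compare |C| = 3353 to 10234: satisfied.
The claimed |C| lies below the Hamming bound.


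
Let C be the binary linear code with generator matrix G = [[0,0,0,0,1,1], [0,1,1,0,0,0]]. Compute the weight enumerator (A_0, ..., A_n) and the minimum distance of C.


Weight distribution: A_0 = 1, A_2 = 2, A_4 = 1. Minimum distance d = 2.

Enumerate all 2^2 = 4 messages m ∈ F_2^2.
For each, compute codeword c = mG in F_2^6, then tally its weight.
  m = 00 → c = 000000, weight = 0.
  m = 10 → c = 000011, weight = 2.
  m = 01 → c = 011000, weight = 2.
  m = 11 → c = 011011, weight = 4.
Tally weights:
  weight 0: 1 codewords.
  weight 2: 2 codewords.
  weight 4: 1 codewords.
Minimum distance d = smallest w > 0 with A_w > 0 = 2.
Sanity: Σ A_w = 4 = 2^2 = 4 ✓.


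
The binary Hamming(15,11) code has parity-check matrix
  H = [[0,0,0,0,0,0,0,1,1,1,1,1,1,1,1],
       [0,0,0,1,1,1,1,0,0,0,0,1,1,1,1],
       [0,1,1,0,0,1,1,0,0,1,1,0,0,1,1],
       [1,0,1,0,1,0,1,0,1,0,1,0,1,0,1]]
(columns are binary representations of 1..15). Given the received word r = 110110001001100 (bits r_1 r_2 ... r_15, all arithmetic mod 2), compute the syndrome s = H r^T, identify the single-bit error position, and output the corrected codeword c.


s = (1, 0, 1, 0)^T, error position = 10, corrected codeword c = 110110001101100

Compute s = H r^T mod 2 one row at a time:
  s_1 = 0 + 1 + 0 + 0 + 1 + 1 + 0 + 0 = 3 ≡ 1 (mod 2).
  s_2 = 1 + 1 + 0 + 0 + 1 + 1 + 0 + 0 = 4 ≡ 0 (mod 2).
  s_3 = 1 + 0 + 0 + 0 + 0 + 0 + 0 + 0 = 1 ≡ 1 (mod 2).
  s_4 = 1 + 0 + 1 + 0 + 1 + 0 + 1 + 0 = 4 ≡ 0 (mod 2).
s = (1, 0, 1, 0)^T — this equals column 10 of H (binary 1010), so error is at position 10.
Correct: flip bit 10 of r = 110110001001100 to get c = 110110001101100.


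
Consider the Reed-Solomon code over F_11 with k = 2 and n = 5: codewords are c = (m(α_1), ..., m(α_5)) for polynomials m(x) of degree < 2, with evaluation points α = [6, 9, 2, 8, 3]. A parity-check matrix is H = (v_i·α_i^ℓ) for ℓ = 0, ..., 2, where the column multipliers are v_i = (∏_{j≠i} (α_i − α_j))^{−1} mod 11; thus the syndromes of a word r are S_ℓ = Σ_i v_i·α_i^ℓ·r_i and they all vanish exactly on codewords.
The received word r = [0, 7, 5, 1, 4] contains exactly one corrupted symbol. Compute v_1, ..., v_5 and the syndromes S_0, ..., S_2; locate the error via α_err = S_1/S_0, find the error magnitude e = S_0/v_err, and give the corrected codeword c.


S = (6, 1, 2), error at position 3, error magnitude e = 7, c = [0, 7, 9, 1, 4].

Step 1: column multipliers v_i = (∏_{j≠i}(α_i − α_j))^{−1} mod 11.
  i = 1 (α = 6): (6−9)(6−2)(6−8)(6−3) = (−3)·4·(−2)·3 = 72 ≡ 6, so v_1 = 6^{−1} = 2 (mod 11).
  i = 2 (α = 9): (9−6)(9−2)(9−8)(9−3) = 3·7·1·6 = 126 ≡ 5, so v_2 = 5^{−1} = 9 (mod 11).
  i = 3 (α = 2): (2−6)(2−9)(2−8)(2−3) = (−4)·(−7)·(−6)·(−1) = 168 ≡ 3, so v_3 = 3^{−1} = 4 (mod 11).
  i = 4 (α = 8): (8−6)(8−9)(8−2)(8−3) = 2·(−1)·6·5 = −60 ≡ 6, so v_4 = 6^{−1} = 2 (mod 11).
  i = 5 (α = 3): (3−6)(3−9)(3−2)(3−8) = (−3)·(−6)·1·(−5) = −90 ≡ 9, so v_5 = 9^{−1} = 5 (mod 11).
  v = [2, 9, 4, 2, 5].
Step 2: syndromes of r = [0, 7, 5, 1, 4] (all sums mod 11).
  S_0 = Σ v_i r_i = 2·0 + 9·7 + 4·5 + 2·1 + 5·4 = 105 ≡ 6.
  S_1 = Σ v_i α_i r_i = 2·6·0 + 9·9·7 + 4·2·5 + 2·8·1 + 5·3·4 = 683 ≡ 1.
  α_i^2 mod 11 = [3, 4, 4, 9, 9].
  S_2 = Σ v_i α_i^2 r_i = 2·3·0 + 9·4·7 + 4·4·5 + 2·9·1 + 5·9·4 = 530 ≡ 2.
  S = (6, 1, 2) ≠ 0, so r is not a codeword (an error is present).
Step 3: locate the error. For a single error e at position i, S_ℓ = v_i·e·α_i^ℓ, so α_err = S_1/S_0.
  S_0^{−1} = 6^{−1} = 2 (mod 11), so α_err = 1·2 = 2 ≡ 2 = α_3. Error position i = 3.
  Consistency check: S_2/S_1 = 2·1 = 2 ≡ 2 = α_err ✓ (single-error assumption holds).
Step 4: error magnitude e = S_0/v_3 = S_0·∏_{j≠3}(α_3 − α_j) = 6·3 = 18 ≡ 7 (mod 11).
Step 5: correct position 3: c_3 = r_3 − e = 5 − 7 ≡ 9 (mod 11). Hence c = [0, 7, 9, 1, 4].
  Check: interpolating c through the α_i gives m(x) = 8 + 6·x (degree < 2) with m(α_i) = c_i for every i, so c is indeed a codeword.


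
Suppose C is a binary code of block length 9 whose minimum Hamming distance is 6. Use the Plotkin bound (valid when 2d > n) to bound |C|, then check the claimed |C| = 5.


Plotkin bound M ≤ 4; given |C| = 5 > bound (violated).

Check applicability: 2d = 12, n = 9.
2d − n = 3 > 0, so Plotkin applies.
Compute d/(2d−n) = 6/3 ≈ 2.0000.
⌊d/(2d−n)⌋ = 2.
Plotkin bound: M ≤ 2·2 = 4.
Given |C| = 5, check: VIOLATED.
This |C| is above the Plotkin bound, so no binary code with n = 9, d = 6 and 5 codewords exists.


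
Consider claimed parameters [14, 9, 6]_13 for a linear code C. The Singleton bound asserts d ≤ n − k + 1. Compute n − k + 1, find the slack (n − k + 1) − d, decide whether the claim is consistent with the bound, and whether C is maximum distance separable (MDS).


Singleton RHS = n − k + 1 = 6, slack = 0, bound satisfied, MDS.

Singleton bound: d ≤ n − k + 1.
Here n = 14, k = 9, so n − k + 1 = 6.
Given d = 6, check d ≤ 6: YES.
Slack = (n − k + 1) − d = 0.
The code is MDS (slack = 0).
Description: the claimed parameters are [14, 9, 6]_13; such a code would be MDS (meets Singleton bound).


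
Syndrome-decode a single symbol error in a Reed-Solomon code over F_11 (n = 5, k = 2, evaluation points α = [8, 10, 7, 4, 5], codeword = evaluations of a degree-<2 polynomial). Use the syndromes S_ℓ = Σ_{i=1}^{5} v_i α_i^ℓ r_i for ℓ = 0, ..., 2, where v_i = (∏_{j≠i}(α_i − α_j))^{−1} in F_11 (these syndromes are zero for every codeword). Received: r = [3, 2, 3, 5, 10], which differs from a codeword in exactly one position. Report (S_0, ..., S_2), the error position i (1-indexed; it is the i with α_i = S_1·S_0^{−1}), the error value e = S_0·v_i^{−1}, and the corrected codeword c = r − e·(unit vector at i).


S = (7, 5, 2), error at position 3, error magnitude e = 5, c = [3, 2, 9, 5, 10].

Step 1: column multipliers v_i = (∏_{j≠i}(α_i − α_j))^{−1} mod 11.
  i = 1 (α = 8): (8−10)(8−7)(8−4)(8−5) = (−2)·1·4·3 = −24 ≡ 9, so v_1 = 9^{−1} = 5 (mod 11).
  i = 2 (α = 10): (10−8)(10−7)(10−4)(10−5) = 2·3·6·5 = 180 ≡ 4, so v_2 = 4^{−1} = 3 (mod 11).
  i = 3 (α = 7): (7−8)(7−10)(7−4)(7−5) = (−1)·(−3)·3·2 = 18 ≡ 7, so v_3 = 7^{−1} = 8 (mod 11).
  i = 4 (α = 4): (4−8)(4−10)(4−7)(4−5) = (−4)·(−6)·(−3)·(−1) = 72 ≡ 6, so v_4 = 6^{−1} = 2 (mod 11).
  i = 5 (α = 5): (5−8)(5−10)(5−7)(5−4) = (−3)·(−5)·(−2)·1 = −30 ≡ 3, so v_5 = 3^{−1} = 4 (mod 11).
  v = [5, 3, 8, 2, 4].
Step 2: syndromes of r = [3, 2, 3, 5, 10] (all sums mod 11).
  S_0 = Σ v_i r_i = 5·3 + 3·2 + 8·3 + 2·5 + 4·10 = 95 ≡ 7.
  S_1 = Σ v_i α_i r_i = 5·8·3 + 3·10·2 + 8·7·3 + 2·4·5 + 4·5·10 = 588 ≡ 5.
  α_i^2 mod 11 = [9, 1, 5, 5, 3].
  S_2 = Σ v_i α_i^2 r_i = 5·9·3 + 3·1·2 + 8·5·3 + 2·5·5 + 4·3·10 = 431 ≡ 2.
  S = (7, 5, 2) ≠ 0, so r is not a codeword (an error is present).
Step 3: locate the error. For a single error e at position i, S_ℓ = v_i·e·α_i^ℓ, so α_err = S_1/S_0.
  S_0^{−1} = 7^{−1} = 8 (mod 11), so α_err = 5·8 = 40 ≡ 7 = α_3. Error position i = 3.
  Consistency check: S_2/S_1 = 2·9 = 18 ≡ 7 = α_err ✓ (single-error assumption holds).
Step 4: error magnitude e = S_0/v_3 = S_0·∏_{j≠3}(α_3 − α_j) = 7·7 = 49 ≡ 5 (mod 11).
Step 5: correct position 3: c_3 = r_3 − e = 3 − 5 ≡ 9 (mod 11). Hence c = [3, 2, 9, 5, 10].
  Check: interpolating c through the α_i gives m(x) = 7 + 5·x (degree < 2) with m(α_i) = c_i for every i, so c is indeed a codeword.


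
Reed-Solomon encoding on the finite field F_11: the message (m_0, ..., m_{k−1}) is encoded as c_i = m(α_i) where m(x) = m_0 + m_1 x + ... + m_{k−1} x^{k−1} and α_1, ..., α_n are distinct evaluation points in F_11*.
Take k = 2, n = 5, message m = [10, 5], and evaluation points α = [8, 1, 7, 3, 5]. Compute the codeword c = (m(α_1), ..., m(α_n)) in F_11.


c = [6, 4, 1, 3, 2]

Message polynomial: m(x) = 10 + 5·x (mod 11).
For each evaluation point α_i, compute m(α_i) mod 11:
  α_1 = 8: Horner steps 5 → 6, so m(8) = 6.
  α_2 = 1: Horner steps 5 → 4, so m(1) = 4.
  α_3 = 7: Horner steps 5 → 1, so m(7) = 1.
  α_4 = 3: Horner steps 5 → 3, so m(3) = 3.
  α_5 = 5: Horner steps 5 → 2, so m(5) = 2.
Codeword c = [6, 4, 1, 3, 2] ∈ F_11^5.


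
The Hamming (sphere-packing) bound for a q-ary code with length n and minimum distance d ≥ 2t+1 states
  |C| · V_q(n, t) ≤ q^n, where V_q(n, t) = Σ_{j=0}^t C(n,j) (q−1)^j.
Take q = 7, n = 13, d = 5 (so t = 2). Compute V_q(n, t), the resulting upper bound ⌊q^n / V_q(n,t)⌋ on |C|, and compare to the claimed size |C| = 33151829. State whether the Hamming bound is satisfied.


V_q(n, t) = 2887, q^n = 96889010407, Hamming bound = 33560446, |C| = 33151829 ≤ bound (satisfied).

Step 1: Compute V_q(n, t) = Σ_{j=0}^2 C(n, j) (q−1)^j.
  j = 0: C(13,0)·(6)^0 = 1·1 = 1.
  j = 1: C(13,1)·(6)^1 = 13·6 = 78.
  j = 2: C(13,2)·(6)^2 = 78·36 = 2808.
  V_q(n, t) = 1 + 78 + 2808 = 2887.
Step 2: q^n = 7^13 = 96889010407.
Step 3: Hamming bound ⌊q^n / V_q(n,t)⌋ = ⌊96889010407/2887⌋ = 33560446.
Step 4: Compare |C| = 33151829 to 33560446: satisfied.
The claimed |C| lies below the Hamming bound.


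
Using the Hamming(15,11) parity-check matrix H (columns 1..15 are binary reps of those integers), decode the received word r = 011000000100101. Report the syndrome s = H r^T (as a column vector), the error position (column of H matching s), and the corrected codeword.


s = (1, 0, 0, 1)^T, error position = 9, corrected codeword c = 011000001100101

Compute s = H r^T mod 2 one row at a time:
  s_1 = 0 + 0 + 1 + 0 + 0 + 1 + 0 + 1 = 3 ≡ 1 (mod 2).
  s_2 = 0 + 0 + 0 + 0 + 0 + 1 + 0 + 1 = 2 ≡ 0 (mod 2).
  s_3 = 1 + 1 + 0 + 0 + 1 + 0 + 0 + 1 = 4 ≡ 0 (mod 2).
  s_4 = 0 + 1 + 0 + 0 + 0 + 0 + 1 + 1 = 3 ≡ 1 (mod 2).
s = (1, 0, 0, 1)^T — this equals column 9 of H (binary 1001), so error is at position 9.
Correct: flip bit 9 of r = 011000000100101 to get c = 011000001100101.


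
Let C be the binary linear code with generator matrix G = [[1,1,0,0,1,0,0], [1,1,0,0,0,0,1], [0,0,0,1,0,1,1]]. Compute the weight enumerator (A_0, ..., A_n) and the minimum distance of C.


Weight distribution: A_0 = 1, A_2 = 1, A_3 = 4, A_4 = 1, A_6 = 1. Minimum distance d = 2.

Enumerate all 2^3 = 8 messages m ∈ F_2^3.
For each, compute codeword c = mG in F_2^7, then tally its weight.
  m = 000 → c = 0000000, weight = 0.
  m = 100 → c = 1100100, weight = 3.
  m = 010 → c = 1100001, weight = 3.
  m = 110 → c = 0000101, weight = 2.
  m = 001 → c = 0001011, weight = 3.
  m = 101 → c = 1101111, weight = 6.
  m = 011 → c = 1101010, weight = 4.
  m = 111 → c = 0001110, weight = 3.
Tally weights:
  weight 0: 1 codewords.
  weight 2: 1 codewords.
  weight 3: 4 codewords.
  weight 4: 1 codewords.
  weight 6: 1 codewords.
Minimum distance d = smallest w > 0 with A_w > 0 = 2.
Sanity: Σ A_w = 8 = 2^3 = 8 ✓.


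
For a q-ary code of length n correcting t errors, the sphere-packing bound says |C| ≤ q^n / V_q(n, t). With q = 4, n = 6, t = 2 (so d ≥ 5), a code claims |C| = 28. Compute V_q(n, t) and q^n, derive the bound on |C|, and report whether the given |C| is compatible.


V_q(n, t) = 154, q^n = 4096, Hamming bound = 26, |C| = 28 > bound (violated).

Step 1: Compute V_q(n, t) = Σ_{j=0}^2 C(n, j) (q−1)^j.
  j = 0: C(6,0)·(3)^0 = 1·1 = 1.
  j = 1: C(6,1)·(3)^1 = 6·3 = 18.
  j = 2: C(6,2)·(3)^2 = 15·9 = 135.
  V_q(n, t) = 1 + 18 + 135 = 154.
Step 2: q^n = 4^6 = 4096.
Step 3: Hamming bound ⌊q^n / V_q(n,t)⌋ = ⌊4096/154⌋ = 26.
Step 4: Compare |C| = 28 to 26: violated.
The claimed |C| lies above the Hamming bound, so no 4-ary code of length 6 with d ≥ 5 can have 28 codewords.


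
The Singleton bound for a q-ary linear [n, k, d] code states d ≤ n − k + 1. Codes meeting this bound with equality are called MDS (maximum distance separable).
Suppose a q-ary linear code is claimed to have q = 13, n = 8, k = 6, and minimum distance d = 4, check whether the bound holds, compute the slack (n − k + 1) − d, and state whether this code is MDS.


Singleton RHS = n − k + 1 = 3, slack = -1, bound violated (no such code; not MDS).

Singleton bound: d ≤ n − k + 1.
Here n = 8, k = 6, so n − k + 1 = 3.
Given d = 4, check d ≤ 3: NO.
Slack = (n − k + 1) − d = -1.
The slack is negative: d = 4 exceeds n − k + 1 = 3 by 1, so the Singleton bound is violated and no linear [8, 6, 4]_13 code can exist. In particular it is not MDS (MDS requires d = n − k + 1 exactly).
Description: the claimed parameters are [8, 6, 4]_13; such a code would be impossible (violates the Singleton bound).


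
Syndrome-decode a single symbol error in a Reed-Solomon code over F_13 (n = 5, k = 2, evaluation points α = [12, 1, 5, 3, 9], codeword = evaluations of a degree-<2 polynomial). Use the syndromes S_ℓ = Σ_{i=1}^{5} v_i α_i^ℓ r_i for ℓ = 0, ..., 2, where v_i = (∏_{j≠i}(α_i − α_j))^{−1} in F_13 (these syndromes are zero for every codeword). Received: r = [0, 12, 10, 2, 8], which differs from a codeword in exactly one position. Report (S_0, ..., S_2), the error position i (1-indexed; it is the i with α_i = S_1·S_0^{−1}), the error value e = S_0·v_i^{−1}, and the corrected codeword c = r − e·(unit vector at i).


S = (6, 5, 2), error at position 4, error magnitude e = 4, c = [0, 12, 10, 11, 8].

Step 1: column multipliers v_i = (∏_{j≠i}(α_i − α_j))^{−1} mod 13.
  i = 1 (α = 12): (12−1)(12−5)(12−3)(12−9) = 11·7·9·3 = 2079 ≡ 12, so v_1 = 12^{−1} = 12 (mod 13).
  i = 2 (α = 1): (1−12)(1−5)(1−3)(1−9) = (−11)·(−4)·(−2)·(−8) = 704 ≡ 2, so v_2 = 2^{−1} = 7 (mod 13).
  i = 3 (α = 5): (5−12)(5−1)(5−3)(5−9) = (−7)·4·2·(−4) = 224 ≡ 3, so v_3 = 3^{−1} = 9 (mod 13).
  i = 4 (α = 3): (3−12)(3−1)(3−5)(3−9) = (−9)·2·(−2)·(−6) = −216 ≡ 5, so v_4 = 5^{−1} = 8 (mod 13).
  i = 5 (α = 9): (9−12)(9−1)(9−5)(9−3) = (−3)·8·4·6 = −576 ≡ 9, so v_5 = 9^{−1} = 3 (mod 13).
  v = [12, 7, 9, 8, 3].
Step 2: syndromes of r = [0, 12, 10, 2, 8] (all sums mod 13).
  S_0 = Σ v_i r_i = 12·0 + 7·12 + 9·10 + 8·2 + 3·8 = 214 ≡ 6.
  S_1 = Σ v_i α_i r_i = 12·12·0 + 7·1·12 + 9·5·10 + 8·3·2 + 3·9·8 = 798 ≡ 5.
  α_i^2 mod 13 = [1, 1, 12, 9, 3].
  S_2 = Σ v_i α_i^2 r_i = 12·1·0 + 7·1·12 + 9·12·10 + 8·9·2 + 3·3·8 = 1380 ≡ 2.
  S = (6, 5, 2) ≠ 0, so r is not a codeword (an error is present).
Step 3: locate the error. For a single error e at position i, S_ℓ = v_i·e·α_i^ℓ, so α_err = S_1/S_0.
  S_0^{−1} = 6^{−1} = 11 (mod 13), so α_err = 5·11 = 55 ≡ 3 = α_4. Error position i = 4.
  Consistency check: S_2/S_1 = 2·8 = 16 ≡ 3 = α_err ✓ (single-error assumption holds).
Step 4: error magnitude e = S_0/v_4 = S_0·∏_{j≠4}(α_4 − α_j) = 6·5 = 30 ≡ 4 (mod 13).
Step 5: correct position 4: c_4 = r_4 − e = 2 − 4 ≡ 11 (mod 13). Hence c = [0, 12, 10, 11, 8].
  Check: interpolating c through the α_i gives m(x) = 6 + 6·x (degree < 2) with m(α_i) = c_i for every i, so c is indeed a codeword.


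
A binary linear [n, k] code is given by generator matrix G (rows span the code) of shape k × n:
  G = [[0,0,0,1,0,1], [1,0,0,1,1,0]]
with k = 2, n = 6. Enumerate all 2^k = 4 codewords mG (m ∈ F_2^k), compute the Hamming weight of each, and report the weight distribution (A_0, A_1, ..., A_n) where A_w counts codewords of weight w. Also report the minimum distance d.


Weight distribution: A_0 = 1, A_2 = 1, A_3 = 2. Minimum distance d = 2.

Enumerate all 2^2 = 4 messages m ∈ F_2^2.
For each, compute codeword c = mG in F_2^6, then tally its weight.
  m = 00 → c = 000000, weight = 0.
  m = 10 → c = 000101, weight = 2.
  m = 01 → c = 100110, weight = 3.
  m = 11 → c = 100011, weight = 3.
Tally weights:
  weight 0: 1 codewords.
  weight 2: 1 codewords.
  weight 3: 2 codewords.
Minimum distance d = smallest w > 0 with A_w > 0 = 2.
Sanity: Σ A_w = 4 = 2^2 = 4 ✓.


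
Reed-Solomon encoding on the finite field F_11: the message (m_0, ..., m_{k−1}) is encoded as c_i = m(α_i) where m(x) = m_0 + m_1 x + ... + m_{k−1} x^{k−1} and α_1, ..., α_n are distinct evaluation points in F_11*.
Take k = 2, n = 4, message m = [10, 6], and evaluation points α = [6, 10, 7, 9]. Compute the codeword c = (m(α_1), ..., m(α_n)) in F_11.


c = [2, 4, 8, 9]

Message polynomial: m(x) = 10 + 6·x (mod 11).
For each evaluation point α_i, compute m(α_i) mod 11:
  α_1 = 6: Horner steps 6 → 2, so m(6) = 2.
  α_2 = 10: Horner steps 6 → 4, so m(10) = 4.
  α_3 = 7: Horner steps 6 → 8, so m(7) = 8.
  α_4 = 9: Horner steps 6 → 9, so m(9) = 9.
Codeword c = [2, 4, 8, 9] ∈ F_11^4.


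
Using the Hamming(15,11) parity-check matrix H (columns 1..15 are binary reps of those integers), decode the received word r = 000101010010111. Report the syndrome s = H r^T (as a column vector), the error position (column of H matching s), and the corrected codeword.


s = (1, 1, 0, 1)^T, error position = 13, corrected codeword c = 000101010010011

Compute s = H r^T mod 2 one row at a time:
  s_1 = 1 + 0 + 0 + 1 + 0 + 1 + 1 + 1 = 5 ≡ 1 (mod 2).
  s_2 = 1 + 0 + 1 + 0 + 0 + 1 + 1 + 1 = 5 ≡ 1 (mod 2).
  s_3 = 0 + 0 + 1 + 0 + 0 + 1 + 1 + 1 = 4 ≡ 0 (mod 2).
  s_4 = 0 + 0 + 0 + 0 + 0 + 1 + 1 + 1 = 3 ≡ 1 (mod 2).
s = (1, 1, 0, 1)^T — this equals column 13 of H (binary 1101), so error is at position 13.
Correct: flip bit 13 of r = 000101010010111 to get c = 000101010010011.


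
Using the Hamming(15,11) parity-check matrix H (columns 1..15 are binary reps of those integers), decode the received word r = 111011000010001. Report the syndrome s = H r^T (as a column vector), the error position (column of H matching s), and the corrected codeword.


s = (0, 1, 1, 1)^T, error position = 7, corrected codeword c = 111011100010001

Compute s = H r^T mod 2 one row at a time:
  s_1 = 0 + 0 + 0 + 1 + 0 + 0 + 0 + 1 = 2 ≡ 0 (mod 2).
  s_2 = 0 + 1 + 1 + 0 + 0 + 0 + 0 + 1 = 3 ≡ 1 (mod 2).
  s_3 = 1 + 1 + 1 + 0 + 0 + 1 + 0 + 1 = 5 ≡ 1 (mod 2).
  s_4 = 1 + 1 + 1 + 0 + 0 + 1 + 0 + 1 = 5 ≡ 1 (mod 2).
s = (0, 1, 1, 1)^T — this equals column 7 of H (binary 0111), so error is at position 7.
Correct: flip bit 7 of r = 111011000010001 to get c = 111011100010001.


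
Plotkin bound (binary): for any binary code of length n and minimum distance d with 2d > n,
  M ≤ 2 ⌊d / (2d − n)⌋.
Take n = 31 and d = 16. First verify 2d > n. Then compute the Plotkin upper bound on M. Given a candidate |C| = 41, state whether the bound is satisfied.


Plotkin bound M ≤ 32; given |C| = 41 > bound (violated).

Check applicability: 2d = 32, n = 31.
2d − n = 1 > 0, so Plotkin applies.
Compute d/(2d−n) = 16/1 ≈ 16.0000.
⌊d/(2d−n)⌋ = 16.
Plotkin bound: M ≤ 2·16 = 32.
Given |C| = 41, check: VIOLATED.
This |C| is above the Plotkin bound, so no binary code with n = 31, d = 16 and 41 codewords exists.


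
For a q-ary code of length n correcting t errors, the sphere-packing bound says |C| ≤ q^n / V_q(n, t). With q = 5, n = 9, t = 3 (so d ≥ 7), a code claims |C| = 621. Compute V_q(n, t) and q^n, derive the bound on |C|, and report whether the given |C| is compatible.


V_q(n, t) = 5989, q^n = 1953125, Hamming bound = 326, |C| = 621 > bound (violated).

Step 1: Compute V_q(n, t) = Σ_{j=0}^3 C(n, j) (q−1)^j.
  j = 0: C(9,0)·(4)^0 = 1·1 = 1.
  j = 1: C(9,1)·(4)^1 = 9·4 = 36.
  j = 2: C(9,2)·(4)^2 = 36·16 = 576.
  j = 3: C(9,3)·(4)^3 = 84·64 = 5376.
  V_q(n, t) = 1 + 36 + 576 + 5376 = 5989.
Step 2: q^n = 5^9 = 1953125.
Step 3: Hamming bound ⌊q^n / V_q(n,t)⌋ = ⌊1953125/5989⌋ = 326.
Step 4: Compare |C| = 621 to 326: violated.
The claimed |C| lies above the Hamming bound, so no 5-ary code of length 9 with d ≥ 7 can have 621 codewords.


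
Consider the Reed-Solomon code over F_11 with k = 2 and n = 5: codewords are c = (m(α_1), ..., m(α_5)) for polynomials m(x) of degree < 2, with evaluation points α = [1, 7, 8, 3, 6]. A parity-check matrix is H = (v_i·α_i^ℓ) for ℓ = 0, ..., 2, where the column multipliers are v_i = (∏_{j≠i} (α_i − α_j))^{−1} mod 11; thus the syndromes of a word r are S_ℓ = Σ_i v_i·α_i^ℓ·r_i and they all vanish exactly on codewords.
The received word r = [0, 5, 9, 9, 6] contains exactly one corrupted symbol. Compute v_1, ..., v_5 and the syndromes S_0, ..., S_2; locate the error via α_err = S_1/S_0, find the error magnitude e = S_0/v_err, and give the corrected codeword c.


S = (4, 10, 3), error at position 3, error magnitude e = 5, c = [0, 5, 4, 9, 6].

Step 1: column multipliers v_i = (∏_{j≠i}(α_i − α_j))^{−1} mod 11.
  i = 1 (α = 1): (1−7)(1−8)(1−3)(1−6) = (−6)·(−7)·(−2)·(−5) = 420 ≡ 2, so v_1 = 2^{−1} = 6 (mod 11).
  i = 2 (α = 7): (7−1)(7−8)(7−3)(7−6) = 6·(−1)·4·1 = −24 ≡ 9, so v_2 = 9^{−1} = 5 (mod 11).
  i = 3 (α = 8): (8−1)(8−7)(8−3)(8−6) = 7·1·5·2 = 70 ≡ 4, so v_3 = 4^{−1} = 3 (mod 11).
  i = 4 (α = 3): (3−1)(3−7)(3−8)(3−6) = 2·(−4)·(−5)·(−3) = −120 ≡ 1, so v_4 = 1^{−1} = 1 (mod 11).
  i = 5 (α = 6): (6−1)(6−7)(6−8)(6−3) = 5·(−1)·(−2)·3 = 30 ≡ 8, so v_5 = 8^{−1} = 7 (mod 11).
  v = [6, 5, 3, 1, 7].
Step 2: syndromes of r = [0, 5, 9, 9, 6] (all sums mod 11).
  S_0 = Σ v_i r_i = 6·0 + 5·5 + 3·9 + 1·9 + 7·6 = 103 ≡ 4.
  S_1 = Σ v_i α_i r_i = 6·1·0 + 5·7·5 + 3·8·9 + 1·3·9 + 7·6·6 = 670 ≡ 10.
  α_i^2 mod 11 = [1, 5, 9, 9, 3].
  S_2 = Σ v_i α_i^2 r_i = 6·1·0 + 5·5·5 + 3·9·9 + 1·9·9 + 7·3·6 = 575 ≡ 3.
  S = (4, 10, 3) ≠ 0, so r is not a codeword (an error is present).
Step 3: locate the error. For a single error e at position i, S_ℓ = v_i·e·α_i^ℓ, so α_err = S_1/S_0.
  S_0^{−1} = 4^{−1} = 3 (mod 11), so α_err = 10·3 = 30 ≡ 8 = α_3. Error position i = 3.
  Consistency check: S_2/S_1 = 3·10 = 30 ≡ 8 = α_err ✓ (single-error assumption holds).
Step 4: error magnitude e = S_0/v_3 = S_0·∏_{j≠3}(α_3 − α_j) = 4·4 = 16 ≡ 5 (mod 11).
Step 5: correct position 3: c_3 = r_3 − e = 9 − 5 ≡ 4 (mod 11). Hence c = [0, 5, 4, 9, 6].
  Check: interpolating c through the α_i gives m(x) = 1 + 10·x (degree < 2) with m(α_i) = c_i for every i, so c is indeed a codeword.


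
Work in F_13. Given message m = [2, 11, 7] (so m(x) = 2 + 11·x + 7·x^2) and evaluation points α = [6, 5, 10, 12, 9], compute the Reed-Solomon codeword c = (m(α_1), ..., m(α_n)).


c = [8, 11, 6, 11, 5]

Message polynomial: m(x) = 2 + 11·x + 7·x^2 (mod 13).
For each evaluation point α_i, compute m(α_i) mod 13:
  α_1 = 6: Horner steps 7 → 1 → 8, so m(6) = 8.
  α_2 = 5: Horner steps 7 → 7 → 11, so m(5) = 11.
  α_3 = 10: Horner steps 7 → 3 → 6, so m(10) = 6.
  α_4 = 12: Horner steps 7 → 4 → 11, so m(12) = 11.
  α_5 = 9: Horner steps 7 → 9 → 5, so m(9) = 5.
Codeword c = [8, 11, 6, 11, 5] ∈ F_13^5.


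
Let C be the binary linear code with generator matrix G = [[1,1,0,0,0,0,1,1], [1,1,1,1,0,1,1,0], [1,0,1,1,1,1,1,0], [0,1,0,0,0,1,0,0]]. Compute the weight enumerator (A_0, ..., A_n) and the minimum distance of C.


Weight distribution: A_0 = 1, A_2 = 3, A_4 = 7, A_6 = 5. Minimum distance d = 2.

Enumerate all 2^4 = 16 messages m ∈ F_2^4.
For each, compute codeword c = mG in F_2^8, then tally its weight.
  m = 0000 → c = 00000000, weight = 0.
  m = 1000 → c = 11000011, weight = 4.
  m = 0100 → c = 11110110, weight = 6.
  m = 1100 → c = 00110101, weight = 4.
  m = 0010 → c = 10111110, weight = 6.
  m = 1010 → c = 01111101, weight = 6.
  m = 0110 → c = 01001000, weight = 2.
  m = 1110 → c = 10001011, weight = 4.
  m = 0001 → c = 01000100, weight = 2.
  m = 1001 → c = 10000111, weight = 4.
  m = 0101 → c = 10110010, weight = 4.
  m = 1101 → c = 01110001, weight = 4.
  m = 0011 → c = 11111010, weight = 6.
  m = 1011 → c = 00111001, weight = 4.
  m = 0111 → c = 00001100, weight = 2.
  m = 1111 → c = 11001111, weight = 6.
Tally weights:
  weight 0: 1 codewords.
  weight 2: 3 codewords.
  weight 4: 7 codewords.
  weight 6: 5 codewords.
Minimum distance d = smallest w > 0 with A_w > 0 = 2.
Sanity: Σ A_w = 16 = 2^4 = 16 ✓.


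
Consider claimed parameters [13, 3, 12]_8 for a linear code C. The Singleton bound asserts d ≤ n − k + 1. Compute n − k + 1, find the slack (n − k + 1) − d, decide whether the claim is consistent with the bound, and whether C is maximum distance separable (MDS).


Singleton RHS = n − k + 1 = 11, slack = -1, bound violated (no such code; not MDS).

Singleton bound: d ≤ n − k + 1.
Here n = 13, k = 3, so n − k + 1 = 11.
Given d = 12, check d ≤ 11: NO.
Slack = (n − k + 1) − d = -1.
The slack is negative: d = 12 exceeds n − k + 1 = 11 by 1, so the Singleton bound is violated and no linear [13, 3, 12]_8 code can exist. In particular it is not MDS (MDS requires d = n − k + 1 exactly).
Description: the claimed parameters are [13, 3, 12]_8; such a code would be impossible (violates the Singleton bound).


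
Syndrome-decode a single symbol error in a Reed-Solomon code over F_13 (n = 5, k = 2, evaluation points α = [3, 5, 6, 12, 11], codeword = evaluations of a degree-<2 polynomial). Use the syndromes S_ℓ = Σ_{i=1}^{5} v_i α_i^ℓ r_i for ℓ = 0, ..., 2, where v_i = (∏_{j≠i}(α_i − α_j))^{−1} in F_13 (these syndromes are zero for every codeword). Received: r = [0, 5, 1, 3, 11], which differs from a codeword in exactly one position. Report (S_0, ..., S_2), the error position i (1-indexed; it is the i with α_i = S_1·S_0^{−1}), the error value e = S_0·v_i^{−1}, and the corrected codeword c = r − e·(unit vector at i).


S = (8, 10, 6), error at position 5, error magnitude e = 4, c = [0, 5, 1, 3, 7].

Step 1: column multipliers v_i = (∏_{j≠i}(α_i − α_j))^{−1} mod 13.
  i = 1 (α = 3): (3−5)(3−6)(3−12)(3−11) = (−2)·(−3)·(−9)·(−8) = 432 ≡ 3, so v_1 = 3^{−1} = 9 (mod 13).
  i = 2 (α = 5): (5−3)(5−6)(5−12)(5−11) = 2·(−1)·(−7)·(−6) = −84 ≡ 7, so v_2 = 7^{−1} = 2 (mod 13).
  i = 3 (α = 6): (6−3)(6−5)(6−12)(6−11) = 3·1·(−6)·(−5) = 90 ≡ 12, so v_3 = 12^{−1} = 12 (mod 13).
  i = 4 (α = 12): (12−3)(12−5)(12−6)(12−11) = 9·7·6·1 = 378 ≡ 1, so v_4 = 1^{−1} = 1 (mod 13).
  i = 5 (α = 11): (11−3)(11−5)(11−6)(11−12) = 8·6·5·(−1) = −240 ≡ 7, so v_5 = 7^{−1} = 2 (mod 13).
  v = [9, 2, 12, 1, 2].
Step 2: syndromes of r = [0, 5, 1, 3, 11] (all sums mod 13).
  S_0 = Σ v_i r_i = 9·0 + 2·5 + 12·1 + 1·3 + 2·11 = 47 ≡ 8.
  S_1 = Σ v_i α_i r_i = 9·3·0 + 2·5·5 + 12·6·1 + 1·12·3 + 2·11·11 = 400 ≡ 10.
  α_i^2 mod 13 = [9, 12, 10, 1, 4].
  S_2 = Σ v_i α_i^2 r_i = 9·9·0 + 2·12·5 + 12·10·1 + 1·1·3 + 2·4·11 = 331 ≡ 6.
  S = (8, 10, 6) ≠ 0, so r is not a codeword (an error is present).
Step 3: locate the error. For a single error e at position i, S_ℓ = v_i·e·α_i^ℓ, so α_err = S_1/S_0.
  S_0^{−1} = 8^{−1} = 5 (mod 13), so α_err = 10·5 = 50 ≡ 11 = α_5. Error position i = 5.
  Consistency check: S_2/S_1 = 6·4 = 24 ≡ 11 = α_err ✓ (single-error assumption holds).
Step 4: error magnitude e = S_0/v_5 = S_0·∏_{j≠5}(α_5 − α_j) = 8·7 = 56 ≡ 4 (mod 13).
Step 5: correct position 5: c_5 = r_5 − e = 11 − 4 ≡ 7 (mod 13). Hence c = [0, 5, 1, 3, 7].
  Check: interpolating c through the α_i gives m(x) = 12 + 9·x (degree < 2) with m(α_i) = c_i for every i, so c is indeed a codeword.


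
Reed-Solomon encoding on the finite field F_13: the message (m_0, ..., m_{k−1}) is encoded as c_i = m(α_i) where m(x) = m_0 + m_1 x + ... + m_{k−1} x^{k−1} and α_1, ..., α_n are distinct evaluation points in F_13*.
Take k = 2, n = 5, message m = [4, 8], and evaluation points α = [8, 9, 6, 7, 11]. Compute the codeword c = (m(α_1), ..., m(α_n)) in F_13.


c = [3, 11, 0, 8, 1]

Message polynomial: m(x) = 4 + 8·x (mod 13).
For each evaluation point α_i, compute m(α_i) mod 13:
  α_1 = 8: Horner steps 8 → 3, so m(8) = 3.
  α_2 = 9: Horner steps 8 → 11, so m(9) = 11.
  α_3 = 6: Horner steps 8 → 0, so m(6) = 0.
  α_4 = 7: Horner steps 8 → 8, so m(7) = 8.
  α_5 = 11: Horner steps 8 → 1, so m(11) = 1.
Codeword c = [3, 11, 0, 8, 1] ∈ F_13^5.


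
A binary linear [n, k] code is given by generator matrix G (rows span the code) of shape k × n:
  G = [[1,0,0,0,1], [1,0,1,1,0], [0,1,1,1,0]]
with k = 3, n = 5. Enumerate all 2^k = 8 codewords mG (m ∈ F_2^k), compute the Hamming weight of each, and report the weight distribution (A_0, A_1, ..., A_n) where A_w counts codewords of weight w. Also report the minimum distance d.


Weight distribution: A_0 = 1, A_2 = 3, A_3 = 3, A_5 = 1. Minimum distance d = 2.

Enumerate all 2^3 = 8 messages m ∈ F_2^3.
For each, compute codeword c = mG in F_2^5, then tally its weight.
  m = 000 → c = 00000, weight = 0.
  m = 100 → c = 10001, weight = 2.
  m = 010 → c = 10110, weight = 3.
  m = 110 → c = 00111, weight = 3.
  m = 001 → c = 01110, weight = 3.
  m = 101 → c = 11111, weight = 5.
  m = 011 → c = 11000, weight = 2.
  m = 111 → c = 01001, weight = 2.
Tally weights:
  weight 0: 1 codewords.
  weight 2: 3 codewords.
  weight 3: 3 codewords.
  weight 5: 1 codewords.
Minimum distance d = smallest w > 0 with A_w > 0 = 2.
Sanity: Σ A_w = 8 = 2^3 = 8 ✓.


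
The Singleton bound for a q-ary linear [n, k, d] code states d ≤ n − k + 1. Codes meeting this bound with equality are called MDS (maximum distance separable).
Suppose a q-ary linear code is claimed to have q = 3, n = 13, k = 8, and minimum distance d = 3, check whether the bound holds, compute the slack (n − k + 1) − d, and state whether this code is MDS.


Singleton RHS = n − k + 1 = 6, slack = 3, bound satisfied, not MDS.

Singleton bound: d ≤ n − k + 1.
Here n = 13, k = 8, so n − k + 1 = 6.
Given d = 3, check d ≤ 6: YES.
Slack = (n − k + 1) − d = 3.
The code is NOT MDS (slack = 3 > 0).
Description: the claimed parameters are [13, 8, 3]_3; such a code would be non-MDS.


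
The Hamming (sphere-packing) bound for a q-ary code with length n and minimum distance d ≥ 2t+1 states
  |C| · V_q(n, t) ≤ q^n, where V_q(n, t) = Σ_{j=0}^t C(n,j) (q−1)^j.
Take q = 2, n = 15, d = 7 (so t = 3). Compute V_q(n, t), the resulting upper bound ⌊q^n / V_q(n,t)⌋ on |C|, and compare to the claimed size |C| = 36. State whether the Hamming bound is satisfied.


V_q(n, t) = 576, q^n = 32768, Hamming bound = 56, |C| = 36 ≤ bound (satisfied).

Step 1: Compute V_q(n, t) = Σ_{j=0}^3 C(n, j) (q−1)^j.
  j = 0: C(15,0)·(1)^0 = 1·1 = 1.
  j = 1: C(15,1)·(1)^1 = 15·1 = 15.
  j = 2: C(15,2)·(1)^2 = 105·1 = 105.
  j = 3: C(15,3)·(1)^3 = 455·1 = 455.
  V_q(n, t) = 1 + 15 + 105 + 455 = 576.
Step 2: q^n = 2^15 = 32768.
Step 3: Hamming bound ⌊q^n / V_q(n,t)⌋ = ⌊32768/576⌋ = 56.
Step 4: Compare |C| = 36 to 56: satisfied.
The claimed |C| lies below the Hamming bound.


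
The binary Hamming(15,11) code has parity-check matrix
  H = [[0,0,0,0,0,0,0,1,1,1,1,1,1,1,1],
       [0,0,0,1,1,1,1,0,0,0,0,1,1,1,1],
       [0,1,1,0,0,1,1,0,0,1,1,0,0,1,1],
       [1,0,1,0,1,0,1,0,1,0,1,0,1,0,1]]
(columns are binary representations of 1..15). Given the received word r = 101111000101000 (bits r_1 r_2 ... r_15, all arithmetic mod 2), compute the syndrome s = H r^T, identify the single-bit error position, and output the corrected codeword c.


s = (0, 0, 1, 1)^T, error position = 3, corrected codeword c = 100111000101000

Compute s = H r^T mod 2 one row at a time:
  s_1 = 0 + 0 + 1 + 0 + 1 + 0 + 0 + 0 = 2 ≡ 0 (mod 2).
  s_2 = 1 + 1 + 1 + 0 + 1 + 0 + 0 + 0 = 4 ≡ 0 (mod 2).
  s_3 = 0 + 1 + 1 + 0 + 1 + 0 + 0 + 0 = 3 ≡ 1 (mod 2).
  s_4 = 1 + 1 + 1 + 0 + 0 + 0 + 0 + 0 = 3 ≡ 1 (mod 2).
s = (0, 0, 1, 1)^T — this equals column 3 of H (binary 0011), so error is at position 3.
Correct: flip bit 3 of r = 101111000101000 to get c = 100111000101000.


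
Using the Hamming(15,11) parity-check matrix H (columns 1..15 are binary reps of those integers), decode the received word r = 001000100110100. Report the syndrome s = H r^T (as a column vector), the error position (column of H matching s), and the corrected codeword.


s = (1, 0, 0, 0)^T, error position = 8, corrected codeword c = 001000110110100

Compute s = H r^T mod 2 one row at a time:
  s_1 = 0 + 0 + 1 + 1 + 0 + 1 + 0 + 0 = 3 ≡ 1 (mod 2).
  s_2 = 0 + 0 + 0 + 1 + 0 + 1 + 0 + 0 = 2 ≡ 0 (mod 2).
  s_3 = 0 + 1 + 0 + 1 + 1 + 1 + 0 + 0 = 4 ≡ 0 (mod 2).
  s_4 = 0 + 1 + 0 + 1 + 0 + 1 + 1 + 0 = 4 ≡ 0 (mod 2).
s = (1, 0, 0, 0)^T — this equals column 8 of H (binary 1000), so error is at position 8.
Correct: flip bit 8 of r = 001000100110100 to get c = 001000110110100.


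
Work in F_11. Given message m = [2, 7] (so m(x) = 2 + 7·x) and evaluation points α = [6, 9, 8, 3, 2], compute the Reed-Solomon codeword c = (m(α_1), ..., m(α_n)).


c = [0, 10, 3, 1, 5]

Message polynomial: m(x) = 2 + 7·x (mod 11).
For each evaluation point α_i, compute m(α_i) mod 11:
  α_1 = 6: Horner steps 7 → 0, so m(6) = 0.
  α_2 = 9: Horner steps 7 → 10, so m(9) = 10.
  α_3 = 8: Horner steps 7 → 3, so m(8) = 3.
  α_4 = 3: Horner steps 7 → 1, so m(3) = 1.
  α_5 = 2: Horner steps 7 → 5, so m(2) = 5.
Codeword c = [0, 10, 3, 1, 5] ∈ F_11^5.


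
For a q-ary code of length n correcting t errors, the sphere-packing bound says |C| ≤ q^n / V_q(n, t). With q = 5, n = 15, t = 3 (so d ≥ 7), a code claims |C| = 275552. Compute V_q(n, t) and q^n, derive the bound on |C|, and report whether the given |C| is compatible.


V_q(n, t) = 30861, q^n = 30517578125, Hamming bound = 988871, |C| = 275552 ≤ bound (satisfied).

Step 1: Compute V_q(n, t) = Σ_{j=0}^3 C(n, j) (q−1)^j.
  j = 0: C(15,0)·(4)^0 = 1·1 = 1.
  j = 1: C(15,1)·(4)^1 = 15·4 = 60.
  j = 2: C(15,2)·(4)^2 = 105·16 = 1680.
  j = 3: C(15,3)·(4)^3 = 455·64 = 29120.
  V_q(n, t) = 1 + 60 + 1680 + 29120 = 30861.
Step 2: q^n = 5^15 = 30517578125.
Step 3: Hamming bound ⌊q^n / V_q(n,t)⌋ = ⌊30517578125/30861⌋ = 988871.
Step 4: Compare |C| = 275552 to 988871: satisfied.
The claimed |C| lies below the Hamming bound.


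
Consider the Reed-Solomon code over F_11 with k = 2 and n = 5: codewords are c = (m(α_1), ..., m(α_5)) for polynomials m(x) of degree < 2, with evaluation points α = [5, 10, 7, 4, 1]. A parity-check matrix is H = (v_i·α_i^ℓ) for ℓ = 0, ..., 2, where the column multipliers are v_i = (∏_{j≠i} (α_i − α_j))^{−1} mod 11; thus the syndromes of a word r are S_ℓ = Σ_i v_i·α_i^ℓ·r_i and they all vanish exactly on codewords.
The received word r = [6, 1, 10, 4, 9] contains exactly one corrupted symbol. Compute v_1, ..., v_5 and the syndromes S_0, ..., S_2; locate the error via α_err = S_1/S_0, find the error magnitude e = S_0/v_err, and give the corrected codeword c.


S = (1, 10, 1), error at position 2, error magnitude e = 7, c = [6, 5, 10, 4, 9].

Step 1: column multipliers v_i = (∏_{j≠i}(α_i − α_j))^{−1} mod 11.
  i = 1 (α = 5): (5−10)(5−7)(5−4)(5−1) = (−5)·(−2)·1·4 = 40 ≡ 7, so v_1 = 7^{−1} = 8 (mod 11).
  i = 2 (α = 10): (10−5)(10−7)(10−4)(10−1) = 5·3·6·9 = 810 ≡ 7, so v_2 = 7^{−1} = 8 (mod 11).
  i = 3 (α = 7): (7−5)(7−10)(7−4)(7−1) = 2·(−3)·3·6 = −108 ≡ 2, so v_3 = 2^{−1} = 6 (mod 11).
  i = 4 (α = 4): (4−5)(4−10)(4−7)(4−1) = (−1)·(−6)·(−3)·3 = −54 ≡ 1, so v_4 = 1^{−1} = 1 (mod 11).
  i = 5 (α = 1): (1−5)(1−10)(1−7)(1−4) = (−4)·(−9)·(−6)·(−3) = 648 ≡ 10, so v_5 = 10^{−1} = 10 (mod 11).
  v = [8, 8, 6, 1, 10].
Step 2: syndromes of r = [6, 1, 10, 4, 9] (all sums mod 11).
  S_0 = Σ v_i r_i = 8·6 + 8·1 + 6·10 + 1·4 + 10·9 = 210 ≡ 1.
  S_1 = Σ v_i α_i r_i = 8·5·6 + 8·10·1 + 6·7·10 + 1·4·4 + 10·1·9 = 846 ≡ 10.
  α_i^2 mod 11 = [3, 1, 5, 5, 1].
  S_2 = Σ v_i α_i^2 r_i = 8·3·6 + 8·1·1 + 6·5·10 + 1·5·4 + 10·1·9 = 562 ≡ 1.
  S = (1, 10, 1) ≠ 0, so r is not a codeword (an error is present).
Step 3: locate the error. For a single error e at position i, S_ℓ = v_i·e·α_i^ℓ, so α_err = S_1/S_0.
  S_0^{−1} = 1^{−1} = 1 (mod 11), so α_err = 10·1 = 10 ≡ 10 = α_2. Error position i = 2.
  Consistency check: S_2/S_1 = 1·10 = 10 ≡ 10 = α_err ✓ (single-error assumption holds).
Step 4: error magnitude e = S_0/v_2 = S_0·∏_{j≠2}(α_2 − α_j) = 1·7 = 7 ≡ 7 (mod 11).
Step 5: correct position 2: c_2 = r_2 − e = 1 − 7 ≡ 5 (mod 11). Hence c = [6, 5, 10, 4, 9].
  Check: interpolating c through the α_i gives m(x) = 7 + 2·x (degree < 2) with m(α_i) = c_i for every i, so c is indeed a codeword.


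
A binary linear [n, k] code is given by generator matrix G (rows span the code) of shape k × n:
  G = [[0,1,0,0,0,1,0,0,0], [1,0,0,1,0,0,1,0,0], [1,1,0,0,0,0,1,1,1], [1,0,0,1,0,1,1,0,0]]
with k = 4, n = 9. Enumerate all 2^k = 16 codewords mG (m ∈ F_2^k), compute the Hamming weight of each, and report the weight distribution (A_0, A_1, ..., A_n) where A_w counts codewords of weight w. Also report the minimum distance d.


Weight distribution: A_0 = 1, A_1 = 2, A_2 = 1, A_3 = 2, A_4 = 5, A_5 = 4, A_6 = 1. Minimum distance d = 1.

Enumerate all 2^4 = 16 messages m ∈ F_2^4.
For each, compute codeword c = mG in F_2^9, then tally its weight.
  m = 0000 → c = 000000000, weight = 0.
  m = 1000 → c = 010001000, weight = 2.
  m = 0100 → c = 100100100, weight = 3.
  m = 1100 → c = 110101100, weight = 5.
  m = 0010 → c = 110000111, weight = 5.
  m = 1010 → c = 100001111, weight = 5.
  m = 0110 → c = 010100011, weight = 4.
  m = 1110 → c = 000101011, weight = 4.
  m = 0001 → c = 100101100, weight = 4.
  m = 1001 → c = 110100100, weight = 4.
  m = 0101 → c = 000001000, weight = 1.
  m = 1101 → c = 010000000, weight = 1.
  m = 0011 → c = 010101011, weight = 5.
  m = 1011 → c = 000100011, weight = 3.
  m = 0111 → c = 110001111, weight = 6.
  m = 1111 → c = 100000111, weight = 4.
Tally weights:
  weight 0: 1 codewords.
  weight 1: 2 codewords.
  weight 2: 1 codewords.
  weight 3: 2 codewords.
  weight 4: 5 codewords.
  weight 5: 4 codewords.
  weight 6: 1 codewords.
Minimum distance d = smallest w > 0 with A_w > 0 = 1.
Sanity: Σ A_w = 16 = 2^4 = 16 ✓.
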